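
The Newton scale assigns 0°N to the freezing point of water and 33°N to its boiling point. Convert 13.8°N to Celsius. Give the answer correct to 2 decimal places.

Linear interpolation between the fixed points: C = (13.8 - 0) × 100 / (33 - 0) = 41.8182°C.

41.82°C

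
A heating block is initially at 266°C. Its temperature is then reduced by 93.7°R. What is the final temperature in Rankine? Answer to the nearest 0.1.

876.8°R

The 93.7°R change is an interval, so only the factor 5/9 applies: -93.7 × 5/9 = -52.0556°C.
Final Celsius temperature: 266.0000 - 52.0556 = 213.9444°C.
In Rankine: 213.9444 × 1.8 + 491.67 = 876.8°R.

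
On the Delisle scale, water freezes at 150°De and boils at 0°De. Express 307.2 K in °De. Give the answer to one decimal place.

First in Celsius: 307.2 - 273.15 = 34.0500°C.
Linearly onto the Delisle scale: 150 + (34.0500 / 100) × (0 - 150) = 98.9°De.

98.9°De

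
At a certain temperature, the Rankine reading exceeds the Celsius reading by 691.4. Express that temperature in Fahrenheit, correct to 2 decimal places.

481.39°F

Let x be the Celsius reading; then the Rankine reading is 1.8·x + 491.67.
(1.8·x + 491.67) - x = 691.4  ⇒  (0.8)·x = 199.73  ⇒  x = 249.6625°C.
In Fahrenheit: 249.6625 × 1.8 + 32 = 481.39°F.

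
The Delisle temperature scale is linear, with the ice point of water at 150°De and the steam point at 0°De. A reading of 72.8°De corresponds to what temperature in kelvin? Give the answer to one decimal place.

Linear interpolation between the fixed points: C = (72.8 - 150) × 100 / (0 - 150) = 51.4667°C.
Then 51.4667 + 273.15 = 324.6 K.

324.6 K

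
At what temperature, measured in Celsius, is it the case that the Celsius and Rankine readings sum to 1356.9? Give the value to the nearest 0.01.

Let C be the Celsius reading. The Rankine reading is R = 1.8·C + 491.67.
Require C + R = 1356.9: (2.8)·C + 491.67 = 1356.9.
C = (1356.9 - 491.67) / (2.8) = 309.01.

309.01°C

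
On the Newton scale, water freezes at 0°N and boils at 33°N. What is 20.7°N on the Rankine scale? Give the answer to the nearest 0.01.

Linear interpolation between the fixed points: C = (20.7 - 0) × 100 / (33 - 0) = 62.7273°C.
Then 62.7273 × 1.8 + 491.67 = 604.58°R.

604.58°R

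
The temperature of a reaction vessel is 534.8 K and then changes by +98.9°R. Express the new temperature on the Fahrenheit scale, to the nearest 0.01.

Initial temperature in Celsius: 534.8 - 273.15 = 261.6500°C.
The 98.9°R change is an interval, so only the factor 5/9 applies: +98.9 × 5/9 = +54.9444°C.
Final Celsius temperature: 261.6500 + 54.9444 = 316.5944°C.
In Fahrenheit: 316.5944 × 1.8 + 32 = 601.87°F.

601.87°F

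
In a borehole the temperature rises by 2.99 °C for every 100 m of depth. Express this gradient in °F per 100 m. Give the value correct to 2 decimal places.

The quantity depends on a temperature interval, so only the ratio of degree sizes applies; the offset between the scales is irrelevant.
A change of 1°C is a change of 1.8°F, so 2.99 × 1.8 = 5.38.

5.38 °F/100 m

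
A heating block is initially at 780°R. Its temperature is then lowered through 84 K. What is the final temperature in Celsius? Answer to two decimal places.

Initial temperature in Celsius: (780 - 491.67) × 5/9 = 160.1833°C.
The 84 K change is an interval; Kelvin and Celsius degrees are the same size, so ΔC = -84°C.
Final Celsius temperature: 160.1833 - 84.0000 = 76.1833°C.

76.18°C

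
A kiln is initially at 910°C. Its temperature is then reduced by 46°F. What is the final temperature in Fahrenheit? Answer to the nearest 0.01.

1624.00°F

The 46°F change is an interval, so only the factor 5/9 applies: -46 × 5/9 = -25.5556°C.
Final Celsius temperature: 910.0000 - 25.5556 = 884.4444°C.
In Fahrenheit: 884.4444 × 1.8 + 32 = 1624.00°F.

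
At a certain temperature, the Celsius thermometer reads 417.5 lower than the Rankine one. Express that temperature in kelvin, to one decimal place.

180.4 K

Let x be the Rankine reading; then the Celsius reading is 5/9·x - 273.15.
(5/9·x - 273.15) - x = -417.5  ⇒  (-4/9)·x = -144.35  ⇒  x = 324.7875°R.
In Celsius: (324.7875 - 491.67) × 5/9 = -92.7125°C.
In kelvin: -92.7125 + 273.15 = 180.4 K.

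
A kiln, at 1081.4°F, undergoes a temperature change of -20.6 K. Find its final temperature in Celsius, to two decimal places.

562.40°C

Initial temperature in Celsius: (1081.4 - 32) × 5/9 = 583.0000°C.
The 20.6 K change is an interval; Kelvin and Celsius degrees are the same size, so ΔC = -20.6°C.
Final Celsius temperature: 583.0000 - 20.6000 = 562.4000°C.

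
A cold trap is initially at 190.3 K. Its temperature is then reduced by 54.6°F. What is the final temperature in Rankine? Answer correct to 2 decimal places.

287.94°R

Initial temperature in Celsius: 190.3 - 273.15 = -82.8500°C.
The 54.6°F change is an interval, so only the factor 5/9 applies: -54.6 × 5/9 = -30.3333°C.
Final Celsius temperature: -82.8500 - 30.3333 = -113.1833°C.
In Rankine: -113.1833 × 1.8 + 491.67 = 287.94°R.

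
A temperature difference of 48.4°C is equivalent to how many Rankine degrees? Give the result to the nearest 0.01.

Only the scale ratio 1.8 matters for a change in temperature.
48.4 × 1.8 = 87.12.

87.12°R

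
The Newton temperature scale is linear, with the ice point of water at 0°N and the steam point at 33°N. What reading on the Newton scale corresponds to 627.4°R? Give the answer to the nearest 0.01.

First in Celsius: (627.4 - 491.67) × 5/9 = 75.4056°C.
Linearly onto the Newton scale: 0 + (75.4056 / 100) × (33 - 0) = 24.88°N.

24.88°N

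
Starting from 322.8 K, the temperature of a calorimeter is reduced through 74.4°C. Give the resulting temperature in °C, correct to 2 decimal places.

-24.75°C

Initial temperature in Celsius: 322.8 - 273.15 = 49.6500°C.
Final Celsius temperature: 49.6500 - 74.4000 = -24.7500°C.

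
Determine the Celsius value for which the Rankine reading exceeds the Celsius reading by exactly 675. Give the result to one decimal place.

Let C be the Celsius reading. The Rankine reading is R = 1.8·C + 491.67.
Require R - C = 675: (0.8)·C + 491.67 = 675.
C = (675 - 491.67) / (0.8) = 229.2.

229.2°C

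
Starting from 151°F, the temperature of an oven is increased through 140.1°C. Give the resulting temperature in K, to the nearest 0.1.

479.4 K

Initial temperature in Celsius: (151 - 32) × 5/9 = 66.1111°C.
Final Celsius temperature: 66.1111 + 140.1000 = 206.2111°C.
In kelvin: 206.2111 + 273.15 = 479.4 K.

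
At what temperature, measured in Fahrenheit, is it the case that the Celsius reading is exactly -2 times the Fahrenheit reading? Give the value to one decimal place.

Let F be the Fahrenheit reading. The Celsius reading is C = 5/9·F - 17.7778.
Require C = -2·F: 5/9·F - 17.7778 = -2·F.
(23/9)·F = 17.7778  ⇒  F = 7.0.

7.0°F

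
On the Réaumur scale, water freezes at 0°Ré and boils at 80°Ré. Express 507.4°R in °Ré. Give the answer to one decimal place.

First in Celsius: (507.4 - 491.67) × 5/9 = 8.7389°C.
Linearly onto the Réaumur scale: 0 + (8.7389 / 100) × (80 - 0) = 7.0°Ré.

7.0°Ré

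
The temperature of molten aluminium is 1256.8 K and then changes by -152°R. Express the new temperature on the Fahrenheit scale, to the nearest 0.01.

1650.57°F

Initial temperature in Celsius: 1256.8 - 273.15 = 983.6500°C.
The 152°R change is an interval, so only the factor 5/9 applies: -152 × 5/9 = -84.4444°C.
Final Celsius temperature: 983.6500 - 84.4444 = 899.2056°C.
In Fahrenheit: 899.2056 × 1.8 + 32 = 1650.57°F.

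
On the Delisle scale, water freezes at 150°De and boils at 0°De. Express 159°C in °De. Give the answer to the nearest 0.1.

-88.5°De

Linearly onto the Delisle scale: 150 + (159.0000 / 100) × (0 - 150) = -88.5°De.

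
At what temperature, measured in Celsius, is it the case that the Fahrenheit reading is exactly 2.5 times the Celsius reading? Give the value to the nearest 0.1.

45.7°C

Let C be the Celsius reading. The Fahrenheit reading is F = 1.8·C + 32.
Require F = 2.5·C: 1.8·C + 32 = 2.5·C.
(-0.7)·C = -32  ⇒  C = 45.7.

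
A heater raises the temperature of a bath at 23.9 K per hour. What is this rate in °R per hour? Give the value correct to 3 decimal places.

43.020 °R/hour

Since only a temperature interval is involved, the additive offset between the scales drops out.
A change of 1 K is a change of 1.8°R, so 23.9 × 1.8 = 43.020.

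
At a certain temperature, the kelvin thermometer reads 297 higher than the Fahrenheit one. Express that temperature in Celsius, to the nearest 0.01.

Let x be the Fahrenheit reading; then the kelvin reading is 5/9·x + 255.372.
(5/9·x + 255.372) - x = 297  ⇒  (-4/9)·x = 41.6278  ⇒  x = -93.6625°F.
In Celsius: (-93.6625 - 32) × 5/9 = -69.81°C.

-69.81°C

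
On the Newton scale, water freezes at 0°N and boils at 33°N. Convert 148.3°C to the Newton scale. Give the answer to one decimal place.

Linearly onto the Newton scale: 0 + (148.3000 / 100) × (33 - 0) = 48.9°N.

48.9°N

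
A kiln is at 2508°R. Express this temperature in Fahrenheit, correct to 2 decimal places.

In Celsius: (2508 - 491.67) × 5/9 = 1120.1833°C.
In Fahrenheit: 1120.1833 × 1.8 + 32 = 2048.33°F.

2048.33°F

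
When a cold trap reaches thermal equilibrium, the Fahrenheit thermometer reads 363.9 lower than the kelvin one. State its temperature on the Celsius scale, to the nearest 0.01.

Let x be the kelvin reading; then the Fahrenheit reading is 1.8·x - 459.67.
(1.8·x - 459.67) - x = -363.9  ⇒  (0.8)·x = 95.77  ⇒  x = 119.7125 K.
In Celsius: 119.7125 - 273.15 = -153.44°C.

-153.44°C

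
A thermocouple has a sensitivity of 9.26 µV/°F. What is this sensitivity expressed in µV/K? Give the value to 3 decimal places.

Since only a temperature interval is involved, the additive offset between the scales drops out.
A change of 1 K is a change of 1.8°F, so per K the value is 9.26 × 1.8 = 16.668.

16.668 µV/K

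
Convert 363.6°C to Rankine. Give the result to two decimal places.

1146.15°R

In Rankine: 363.6000 × 1.8 + 491.67 = 1146.15°R.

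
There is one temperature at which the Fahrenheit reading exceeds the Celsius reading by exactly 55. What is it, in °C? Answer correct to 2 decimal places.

28.75°C

Let C be the Celsius reading. The Fahrenheit reading is F = 1.8·C + 32.
Require F - C = 55: (0.8)·C + 32 = 55.
C = (55 - 32) / (0.8) = 28.75.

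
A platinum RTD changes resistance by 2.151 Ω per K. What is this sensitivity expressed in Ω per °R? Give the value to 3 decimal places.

The quantity depends on a temperature interval, so only the ratio of degree sizes applies; the offset between the scales is irrelevant.
A change of 1°R is a change of 5/9 K, so per °R the value is 2.151 × 5/9 = 1.195.

1.195 Ω per °R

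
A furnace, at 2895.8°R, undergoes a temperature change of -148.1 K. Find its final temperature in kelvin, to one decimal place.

1460.7 K

Initial temperature in Celsius: (2895.8 - 491.67) × 5/9 = 1335.6278°C.
The 148.1 K change is an interval; Kelvin and Celsius degrees are the same size, so ΔC = -148.1°C.
Final Celsius temperature: 1335.6278 - 148.1000 = 1187.5278°C.
In kelvin: 1187.5278 + 273.15 = 1460.7 K.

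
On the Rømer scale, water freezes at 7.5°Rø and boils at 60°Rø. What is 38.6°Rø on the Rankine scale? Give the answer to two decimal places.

Linear interpolation between the fixed points: C = (38.6 - 7.5) × 100 / (60 - 7.5) = 59.2381°C.
Then 59.2381 × 1.8 + 491.67 = 598.30°R.

598.30°R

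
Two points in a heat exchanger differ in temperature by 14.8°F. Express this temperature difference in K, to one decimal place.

8.2 K

For a temperature interval the offset drops out; only the factor 5/9 applies.
14.8 × 5/9 = 8.2.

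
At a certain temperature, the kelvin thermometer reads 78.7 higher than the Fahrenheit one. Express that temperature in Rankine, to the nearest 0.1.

Let x be the Fahrenheit reading; then the kelvin reading is 5/9·x + 255.372.
(5/9·x + 255.372) - x = 78.7  ⇒  (-4/9)·x = -176.672  ⇒  x = 397.5125°F.
In Celsius: (397.5125 - 32) × 5/9 = 203.0625°C.
In Rankine: 203.0625 × 1.8 + 491.67 = 857.2°R.

857.2°R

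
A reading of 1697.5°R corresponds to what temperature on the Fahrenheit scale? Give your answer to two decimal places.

1237.83°F

In Celsius: (1697.5 - 491.67) × 5/9 = 669.9056°C.
In Fahrenheit: 669.9056 × 1.8 + 32 = 1237.83°F.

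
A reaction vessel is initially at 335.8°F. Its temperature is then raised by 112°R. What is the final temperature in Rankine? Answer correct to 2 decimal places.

907.47°R

Initial temperature in Celsius: (335.8 - 32) × 5/9 = 168.7778°C.
The 112°R change is an interval, so only the factor 5/9 applies: +112 × 5/9 = +62.2222°C.
Final Celsius temperature: 168.7778 + 62.2222 = 231.0000°C.
In Rankine: 231.0000 × 1.8 + 491.67 = 907.47°R.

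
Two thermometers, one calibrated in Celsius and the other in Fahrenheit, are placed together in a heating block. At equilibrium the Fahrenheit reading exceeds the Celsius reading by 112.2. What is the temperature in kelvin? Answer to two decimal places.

Let x be the Celsius reading; then the Fahrenheit reading is 1.8·x + 32.
(1.8·x + 32) - x = 112.2  ⇒  (0.8)·x = 80.2  ⇒  x = 100.2500°C.
In kelvin: 100.2500 + 273.15 = 373.40 K.

373.40 K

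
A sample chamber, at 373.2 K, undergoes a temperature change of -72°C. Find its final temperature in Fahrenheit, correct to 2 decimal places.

Initial temperature in Celsius: 373.2 - 273.15 = 100.0500°C.
Final Celsius temperature: 100.0500 - 72.0000 = 28.0500°C.
In Fahrenheit: 28.0500 × 1.8 + 32 = 82.49°F.

82.49°F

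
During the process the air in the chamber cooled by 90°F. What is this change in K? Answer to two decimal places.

50.00 K

For a temperature interval the offset drops out; only the factor 5/9 applies.
90 × 5/9 = 50.00.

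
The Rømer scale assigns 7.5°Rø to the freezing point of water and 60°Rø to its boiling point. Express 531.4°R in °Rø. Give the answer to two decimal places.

19.09°Rø

First in Celsius: (531.4 - 491.67) × 5/9 = 22.0722°C.
Linearly onto the Rømer scale: 7.5 + (22.0722 / 100) × (60 - 7.5) = 19.09°Rø.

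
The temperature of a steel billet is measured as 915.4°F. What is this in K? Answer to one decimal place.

In Celsius: (915.4 - 32) × 5/9 = 490.7778°C.
In kelvin: 490.7778 + 273.15 = 763.9 K.

763.9 K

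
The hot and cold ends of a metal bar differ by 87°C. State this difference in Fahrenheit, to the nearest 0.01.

156.60°F

Only the scale ratio 1.8 matters for a change in temperature.
87 × 1.8 = 156.60.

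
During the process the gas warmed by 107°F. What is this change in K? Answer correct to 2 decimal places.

59.44 K

For a temperature interval the offset drops out; only the factor 5/9 applies.
107 × 5/9 = 59.44.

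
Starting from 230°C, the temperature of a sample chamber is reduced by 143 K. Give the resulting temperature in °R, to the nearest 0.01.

The 143 K change is an interval; Kelvin and Celsius degrees are the same size, so ΔC = -143°C.
Final Celsius temperature: 230.0000 - 143.0000 = 87.0000°C.
In Rankine: 87.0000 × 1.8 + 491.67 = 648.27°R.

648.27°R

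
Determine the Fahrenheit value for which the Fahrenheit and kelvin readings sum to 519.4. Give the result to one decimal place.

Let F be the Fahrenheit reading. The kelvin reading is K = 5/9·F + 255.372.
Require F + K = 519.4: (14/9)·F + 255.372 = 519.4.
F = (519.4 - 255.372) / (14/9) = 169.7.

169.7°F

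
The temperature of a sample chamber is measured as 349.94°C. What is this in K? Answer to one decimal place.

In kelvin: 349.9400 + 273.15 = 623.1 K.

623.1 K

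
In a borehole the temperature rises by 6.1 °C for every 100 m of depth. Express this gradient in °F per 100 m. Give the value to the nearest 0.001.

10.980 °F/100 m

Since only a temperature interval is involved, the additive offset between the scales drops out.
A change of 1°C is a change of 1.8°F, so 6.1 × 1.8 = 10.980.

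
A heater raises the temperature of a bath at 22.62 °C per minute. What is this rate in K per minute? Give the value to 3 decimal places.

22.620 K/minute

Since only a temperature interval is involved, the additive offset between the scales drops out.
A change of 1°C is a change of 1 K, so 22.62 × 1 = 22.620.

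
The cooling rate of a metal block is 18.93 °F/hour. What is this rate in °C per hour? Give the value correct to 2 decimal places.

10.52 °C/hour

The quantity depends on a temperature interval, so only the ratio of degree sizes applies; the offset between the scales is irrelevant.
A change of 1°F is a change of 5/9°C, so 18.93 × 5/9 = 10.52.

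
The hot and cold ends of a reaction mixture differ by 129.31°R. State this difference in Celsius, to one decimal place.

71.8°C

For a temperature interval the offset drops out; only the factor 5/9 applies.
129.31 × 5/9 = 71.8.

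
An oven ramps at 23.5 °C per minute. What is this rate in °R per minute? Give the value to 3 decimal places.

Since only a temperature interval is involved, the additive offset between the scales drops out.
A change of 1°C is a change of 1.8°R, so 23.5 × 1.8 = 42.300.

42.300 °R/minute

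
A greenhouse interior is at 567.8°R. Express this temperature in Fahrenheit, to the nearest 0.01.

In Celsius: (567.8 - 491.67) × 5/9 = 42.2944°C.
In Fahrenheit: 42.2944 × 1.8 + 32 = 108.13°F.

108.13°F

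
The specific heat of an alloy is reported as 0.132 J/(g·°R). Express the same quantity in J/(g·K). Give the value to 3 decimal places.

Since only a temperature interval is involved, the additive offset between the scales drops out.
A change of 1 K is a change of 1.8°R, so per K the value is 0.132 × 1.8 = 0.238.

0.238 J/(g·K)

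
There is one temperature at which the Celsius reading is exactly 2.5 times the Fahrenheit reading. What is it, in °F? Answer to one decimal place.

Let F be the Fahrenheit reading. The Celsius reading is C = 5/9·F - 17.7778.
Require C = 2.5·F: 5/9·F - 17.7778 = 2.5·F.
(-35/18)·F = 17.7778  ⇒  F = -9.1.

-9.1°F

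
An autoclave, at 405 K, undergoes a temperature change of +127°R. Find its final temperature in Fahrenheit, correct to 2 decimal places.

396.33°F

Initial temperature in Celsius: 405 - 273.15 = 131.8500°C.
The 127°R change is an interval, so only the factor 5/9 applies: +127 × 5/9 = +70.5556°C.
Final Celsius temperature: 131.8500 + 70.5556 = 202.4056°C.
In Fahrenheit: 202.4056 × 1.8 + 32 = 396.33°F.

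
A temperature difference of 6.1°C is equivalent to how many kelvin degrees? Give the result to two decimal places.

Celsius and kelvin degrees are the same size, so the interval is unchanged: 6.10.

6.10 K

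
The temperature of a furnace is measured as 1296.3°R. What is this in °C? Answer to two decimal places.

In Celsius: (1296.3 - 491.67) × 5/9 = 447.0167°C.

447.02°C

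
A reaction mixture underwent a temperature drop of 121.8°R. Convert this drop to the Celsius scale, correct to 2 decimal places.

Only the scale ratio 5/9 matters for a change in temperature.
121.8 × 5/9 = 67.67.

67.67°C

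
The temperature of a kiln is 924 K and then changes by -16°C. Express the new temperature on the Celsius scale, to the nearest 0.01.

634.85°C

Initial temperature in Celsius: 924 - 273.15 = 650.8500°C.
Final Celsius temperature: 650.8500 - 16.0000 = 634.8500°C.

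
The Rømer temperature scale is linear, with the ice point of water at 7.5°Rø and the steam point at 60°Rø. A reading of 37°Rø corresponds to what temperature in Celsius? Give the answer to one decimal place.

56.2°C

Linear interpolation between the fixed points: C = (37 - 7.5) × 100 / (60 - 7.5) = 56.1905°C.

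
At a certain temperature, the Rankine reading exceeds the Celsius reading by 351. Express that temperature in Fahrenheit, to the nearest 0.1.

-284.5°F

Let x be the Rankine reading; then the Celsius reading is 5/9·x - 273.15.
(5/9·x - 273.15) - x = -351  ⇒  (-4/9)·x = -77.85  ⇒  x = 175.1625°R.
In Celsius: (175.1625 - 491.67) × 5/9 = -175.8375°C.
In Fahrenheit: -175.8375 × 1.8 + 32 = -284.5°F.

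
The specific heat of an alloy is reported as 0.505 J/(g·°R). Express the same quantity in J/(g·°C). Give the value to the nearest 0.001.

Since only a temperature interval is involved, the additive offset between the scales drops out.
A change of 1°C is a change of 1.8°R, so per °C the value is 0.505 × 1.8 = 0.909.

0.909 J/(g·°C)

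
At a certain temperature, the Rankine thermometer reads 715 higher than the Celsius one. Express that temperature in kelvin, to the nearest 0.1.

552.3 K

Let x be the Celsius reading; then the Rankine reading is 1.8·x + 491.67.
(1.8·x + 491.67) - x = 715  ⇒  (0.8)·x = 223.33  ⇒  x = 279.1625°C.
In kelvin: 279.1625 + 273.15 = 552.3 K.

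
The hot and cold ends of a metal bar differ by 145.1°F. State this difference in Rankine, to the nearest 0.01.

145.10°R

Fahrenheit and Rankine degrees are the same size, so the interval is unchanged: 145.10.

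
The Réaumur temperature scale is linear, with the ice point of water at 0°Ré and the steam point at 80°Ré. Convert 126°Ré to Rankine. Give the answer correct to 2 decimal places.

Linear interpolation between the fixed points: C = (126 - 0) × 100 / (80 - 0) = 157.5000°C.
Then 157.5000 × 1.8 + 491.67 = 775.17°R.

775.17°R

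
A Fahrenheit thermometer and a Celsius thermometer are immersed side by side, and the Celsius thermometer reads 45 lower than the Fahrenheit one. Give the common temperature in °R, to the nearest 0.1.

520.9°R

Let x be the Fahrenheit reading; then the Celsius reading is 5/9·x - 17.7778.
(5/9·x - 17.7778) - x = -45  ⇒  (-4/9)·x = -27.2222  ⇒  x = 61.2500°F.
In Celsius: (61.25 - 32) × 5/9 = 16.2500°C.
In Rankine: 16.2500 × 1.8 + 491.67 = 520.9°R.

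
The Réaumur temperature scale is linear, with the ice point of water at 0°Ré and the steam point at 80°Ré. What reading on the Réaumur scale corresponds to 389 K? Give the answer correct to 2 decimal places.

First in Celsius: 389 - 273.15 = 115.8500°C.
Linearly onto the Réaumur scale: 0 + (115.8500 / 100) × (80 - 0) = 92.68°Ré.

92.68°Ré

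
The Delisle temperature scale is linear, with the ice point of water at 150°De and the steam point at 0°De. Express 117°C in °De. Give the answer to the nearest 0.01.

Linearly onto the Delisle scale: 150 + (117.0000 / 100) × (0 - 150) = -25.50°De.

-25.50°De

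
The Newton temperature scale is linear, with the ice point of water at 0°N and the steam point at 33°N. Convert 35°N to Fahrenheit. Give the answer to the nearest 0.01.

Linear interpolation between the fixed points: C = (35 - 0) × 100 / (33 - 0) = 106.0606°C.
Then 106.0606 × 1.8 + 32 = 222.91°F.

222.91°F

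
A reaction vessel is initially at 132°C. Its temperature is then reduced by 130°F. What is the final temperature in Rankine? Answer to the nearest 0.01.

The 130°F change is an interval, so only the factor 5/9 applies: -130 × 5/9 = -72.2222°C.
Final Celsius temperature: 132.0000 - 72.2222 = 59.7778°C.
In Rankine: 59.7778 × 1.8 + 491.67 = 599.27°R.

599.27°R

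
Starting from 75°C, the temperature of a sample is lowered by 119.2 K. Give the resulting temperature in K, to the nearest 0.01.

The 119.2 K change is an interval; Kelvin and Celsius degrees are the same size, so ΔC = -119.2°C.
Final Celsius temperature: 75.0000 - 119.2000 = -44.2000°C.
In kelvin: -44.2000 + 273.15 = 228.95 K.

228.95 K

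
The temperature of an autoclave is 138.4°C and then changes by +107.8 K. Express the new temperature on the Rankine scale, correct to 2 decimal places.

934.83°R

The 107.8 K change is an interval; Kelvin and Celsius degrees are the same size, so ΔC = +107.8°C.
Final Celsius temperature: 138.4000 + 107.8000 = 246.2000°C.
In Rankine: 246.2000 × 1.8 + 491.67 = 934.83°R.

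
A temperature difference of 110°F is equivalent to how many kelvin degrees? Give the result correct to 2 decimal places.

61.11 K

For a temperature interval the offset drops out; only the factor 5/9 applies.
110 × 5/9 = 61.11.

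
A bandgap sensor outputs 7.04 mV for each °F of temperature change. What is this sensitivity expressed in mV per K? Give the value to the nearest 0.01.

Since only a temperature interval is involved, the additive offset between the scales drops out.
A change of 1 K is a change of 1.8°F, so per K the value is 7.04 × 1.8 = 12.67.

12.67 mV per K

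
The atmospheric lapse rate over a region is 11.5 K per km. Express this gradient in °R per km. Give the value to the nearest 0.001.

20.700 °R/km

The quantity depends on a temperature interval, so only the ratio of degree sizes applies; the offset between the scales is irrelevant.
A change of 1 K is a change of 1.8°R, so 11.5 × 1.8 = 20.700.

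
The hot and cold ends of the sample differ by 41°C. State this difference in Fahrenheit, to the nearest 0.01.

An interval of 1°C corresponds to 1.8°F.
41 × 1.8 = 73.80.

73.80°F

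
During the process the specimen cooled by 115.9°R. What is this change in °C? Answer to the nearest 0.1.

64.4°C

For a temperature interval the offset drops out; only the factor 5/9 applies.
115.9 × 5/9 = 64.4.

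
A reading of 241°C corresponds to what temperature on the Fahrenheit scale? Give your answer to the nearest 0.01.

465.80°F

In Fahrenheit: 241.0000 × 1.8 + 32 = 465.80°F.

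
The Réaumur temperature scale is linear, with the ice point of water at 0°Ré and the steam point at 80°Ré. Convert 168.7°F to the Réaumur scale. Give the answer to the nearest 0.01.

60.76°Ré

First in Celsius: (168.7 - 32) × 5/9 = 75.9444°C.
Linearly onto the Réaumur scale: 0 + (75.9444 / 100) × (80 - 0) = 60.76°Ré.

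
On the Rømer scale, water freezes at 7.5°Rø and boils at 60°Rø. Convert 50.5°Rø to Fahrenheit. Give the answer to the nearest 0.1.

Linear interpolation between the fixed points: C = (50.5 - 7.5) × 100 / (60 - 7.5) = 81.9048°C.
Then 81.9048 × 1.8 + 32 = 179.4°F.

179.4°F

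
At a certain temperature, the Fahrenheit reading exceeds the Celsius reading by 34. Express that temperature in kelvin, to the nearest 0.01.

275.65 K

Let x be the Fahrenheit reading; then the Celsius reading is 5/9·x - 17.7778.
(5/9·x - 17.7778) - x = -34  ⇒  (-4/9)·x = -16.2222  ⇒  x = 36.5000°F.
In Celsius: (36.5 - 32) × 5/9 = 2.5000°C.
In kelvin: 2.5000 + 273.15 = 275.65 K.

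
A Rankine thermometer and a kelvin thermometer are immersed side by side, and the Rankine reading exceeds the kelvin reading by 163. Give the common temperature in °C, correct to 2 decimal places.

Let x be the Rankine reading; then the kelvin reading is 5/9·x.
(5/9·x) - x = -163  ⇒  (-4/9)·x = -163  ⇒  x = 366.7500°R.
In Celsius: (366.75 - 491.67) × 5/9 = -69.40°C.

-69.40°C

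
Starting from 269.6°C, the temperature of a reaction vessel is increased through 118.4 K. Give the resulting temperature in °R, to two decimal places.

The 118.4 K change is an interval; Kelvin and Celsius degrees are the same size, so ΔC = +118.4°C.
Final Celsius temperature: 269.6000 + 118.4000 = 388.0000°C.
In Rankine: 388.0000 × 1.8 + 491.67 = 1190.07°R.

1190.07°R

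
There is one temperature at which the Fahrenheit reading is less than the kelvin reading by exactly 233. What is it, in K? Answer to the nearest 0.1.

283.3 K

Let K be the kelvin reading. The Fahrenheit reading is F = 1.8·K - 459.67.
Require F - K = -233: (0.8)·K - 459.67 = -233.
K = (-233 + 459.67) / (0.8) = 283.3.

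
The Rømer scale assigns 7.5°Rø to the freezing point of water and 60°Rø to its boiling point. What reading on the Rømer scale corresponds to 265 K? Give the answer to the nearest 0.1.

First in Celsius: 265 - 273.15 = -8.1500°C.
Linearly onto the Rømer scale: 7.5 + (-8.1500 / 100) × (60 - 7.5) = 3.2°Rø.

3.2°Rø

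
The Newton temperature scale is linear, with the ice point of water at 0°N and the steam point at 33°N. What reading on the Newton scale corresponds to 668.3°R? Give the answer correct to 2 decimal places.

First in Celsius: (668.3 - 491.67) × 5/9 = 98.1278°C.
Linearly onto the Newton scale: 0 + (98.1278 / 100) × (33 - 0) = 32.38°N.

32.38°N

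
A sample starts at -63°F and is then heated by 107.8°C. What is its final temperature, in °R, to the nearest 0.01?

590.71°R

Initial temperature in Celsius: (-63 - 32) × 5/9 = -52.7778°C.
Final Celsius temperature: -52.7778 + 107.8000 = 55.0222°C.
In Rankine: 55.0222 × 1.8 + 491.67 = 590.71°R.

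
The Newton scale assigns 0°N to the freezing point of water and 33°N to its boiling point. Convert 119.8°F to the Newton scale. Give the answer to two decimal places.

16.10°N

First in Celsius: (119.8 - 32) × 5/9 = 48.7778°C.
Linearly onto the Newton scale: 0 + (48.7778 / 100) × (33 - 0) = 16.10°N.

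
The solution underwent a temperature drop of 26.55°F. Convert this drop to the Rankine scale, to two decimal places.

26.55°R

Fahrenheit and Rankine degrees are the same size, so the interval is unchanged: 26.55.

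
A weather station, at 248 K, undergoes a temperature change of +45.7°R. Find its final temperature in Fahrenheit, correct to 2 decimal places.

Initial temperature in Celsius: 248 - 273.15 = -25.1500°C.
The 45.7°R change is an interval, so only the factor 5/9 applies: +45.7 × 5/9 = +25.3889°C.
Final Celsius temperature: -25.1500 + 25.3889 = 0.2389°C.
In Fahrenheit: 0.2389 × 1.8 + 32 = 32.43°F.

32.43°F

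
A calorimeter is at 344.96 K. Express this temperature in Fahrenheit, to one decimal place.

161.3°F

In Celsius: 344.96 - 273.15 = 71.8100°C.
In Fahrenheit: 71.8100 × 1.8 + 32 = 161.3°F.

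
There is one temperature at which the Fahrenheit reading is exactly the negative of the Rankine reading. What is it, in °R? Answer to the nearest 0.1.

229.8°R

Let R be the Rankine reading. The Fahrenheit reading is F = 1·R - 459.67.
Require F = -1·R: 1·R - 459.67 = -1·R.
(2)·R = 459.67  ⇒  R = 229.8.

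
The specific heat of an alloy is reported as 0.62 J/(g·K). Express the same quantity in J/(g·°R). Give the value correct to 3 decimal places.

Since only a temperature interval is involved, the additive offset between the scales drops out.
A change of 1°R is a change of 5/9 K, so per °R the value is 0.62 × 5/9 = 0.344.

0.344 J/(g·°R)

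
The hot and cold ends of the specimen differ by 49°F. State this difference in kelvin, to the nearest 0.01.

For a temperature interval the offset drops out; only the factor 5/9 applies.
49 × 5/9 = 27.22.

27.22 K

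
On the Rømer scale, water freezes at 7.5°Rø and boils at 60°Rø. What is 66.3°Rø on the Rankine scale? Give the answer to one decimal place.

693.3°R

Linear interpolation between the fixed points: C = (66.3 - 7.5) × 100 / (60 - 7.5) = 112.0000°C.
Then 112.0000 × 1.8 + 491.67 = 693.3°R.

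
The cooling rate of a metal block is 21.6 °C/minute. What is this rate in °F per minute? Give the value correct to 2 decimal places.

Since only a temperature interval is involved, the additive offset between the scales drops out.
A change of 1°C is a change of 1.8°F, so 21.6 × 1.8 = 38.88.

38.88 °F/minute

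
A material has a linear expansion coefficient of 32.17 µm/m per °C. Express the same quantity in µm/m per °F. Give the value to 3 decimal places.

The quantity depends on a temperature interval, so only the ratio of degree sizes applies; the offset between the scales is irrelevant.
A change of 1°F is a change of 5/9°C, so per °F the value is 32.17 × 5/9 = 17.872.

17.872 µm/m per °F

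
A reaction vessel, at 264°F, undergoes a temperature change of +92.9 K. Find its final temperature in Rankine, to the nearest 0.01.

Initial temperature in Celsius: (264 - 32) × 5/9 = 128.8889°C.
The 92.9 K change is an interval; Kelvin and Celsius degrees are the same size, so ΔC = +92.9°C.
Final Celsius temperature: 128.8889 + 92.9000 = 221.7889°C.
In Rankine: 221.7889 × 1.8 + 491.67 = 890.89°R.

890.89°R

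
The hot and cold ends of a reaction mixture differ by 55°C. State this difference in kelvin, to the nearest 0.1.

Celsius and kelvin degrees are the same size, so the interval is unchanged: 55.0.

55.0 K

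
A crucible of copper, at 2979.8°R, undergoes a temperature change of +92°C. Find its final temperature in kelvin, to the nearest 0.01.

Initial temperature in Celsius: (2979.8 - 491.67) × 5/9 = 1382.2944°C.
Final Celsius temperature: 1382.2944 + 92.0000 = 1474.2944°C.
In kelvin: 1474.2944 + 273.15 = 1747.44 K.

1747.44 K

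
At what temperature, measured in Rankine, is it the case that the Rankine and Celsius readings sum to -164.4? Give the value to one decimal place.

69.9°R

Let R be the Rankine reading. The Celsius reading is C = 5/9·R - 273.15.
Require R + C = -164.4: (14/9)·R - 273.15 = -164.4.
R = (-164.4 + 273.15) / (14/9) = 69.9.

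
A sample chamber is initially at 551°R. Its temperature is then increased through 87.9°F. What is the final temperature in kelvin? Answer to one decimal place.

Initial temperature in Celsius: (551 - 491.67) × 5/9 = 32.9611°C.
The 87.9°F change is an interval, so only the factor 5/9 applies: +87.9 × 5/9 = +48.8333°C.
Final Celsius temperature: 32.9611 + 48.8333 = 81.7944°C.
In kelvin: 81.7944 + 273.15 = 354.9 K.

354.9 K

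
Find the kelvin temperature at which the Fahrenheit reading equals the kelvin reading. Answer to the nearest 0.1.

Let K be the kelvin reading. The Fahrenheit reading is F = 1.8·K - 459.67.
Set F = K: 1.8·K - 459.67 = K.
(0.8)·K = 459.67  ⇒  K = 574.6.

574.6 K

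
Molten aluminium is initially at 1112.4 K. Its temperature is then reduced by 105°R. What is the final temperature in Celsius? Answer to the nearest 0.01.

780.92°C

Initial temperature in Celsius: 1112.4 - 273.15 = 839.2500°C.
The 105°R change is an interval, so only the factor 5/9 applies: -105 × 5/9 = -58.3333°C.
Final Celsius temperature: 839.2500 - 58.3333 = 780.9167°C.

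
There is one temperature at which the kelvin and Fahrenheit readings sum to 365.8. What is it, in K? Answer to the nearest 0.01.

294.81 K

Let K be the kelvin reading. The Fahrenheit reading is F = 1.8·K - 459.67.
Require K + F = 365.8: (2.8)·K - 459.67 = 365.8.
K = (365.8 + 459.67) / (2.8) = 294.81.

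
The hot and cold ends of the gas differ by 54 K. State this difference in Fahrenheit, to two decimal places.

Only the scale ratio 1.8 matters for a change in temperature.
54 × 1.8 = 97.20.

97.20°F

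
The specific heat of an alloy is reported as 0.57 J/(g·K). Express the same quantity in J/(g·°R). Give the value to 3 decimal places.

The quantity depends on a temperature interval, so only the ratio of degree sizes applies; the offset between the scales is irrelevant.
A change of 1°R is a change of 5/9 K, so per °R the value is 0.57 × 5/9 = 0.317.

0.317 J/(g·°R)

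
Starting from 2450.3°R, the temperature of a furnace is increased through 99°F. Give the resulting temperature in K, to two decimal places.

1416.28 K

Initial temperature in Celsius: (2450.3 - 491.67) × 5/9 = 1088.1278°C.
The 99°F change is an interval, so only the factor 5/9 applies: +99 × 5/9 = +55.0000°C.
Final Celsius temperature: 1088.1278 + 55.0000 = 1143.1278°C.
In kelvin: 1143.1278 + 273.15 = 1416.28 K.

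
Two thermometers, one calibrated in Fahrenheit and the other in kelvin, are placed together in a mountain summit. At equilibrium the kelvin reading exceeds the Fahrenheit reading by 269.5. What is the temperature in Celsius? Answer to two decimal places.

-35.44°C

Let x be the Fahrenheit reading; then the kelvin reading is 5/9·x + 255.372.
(5/9·x + 255.372) - x = 269.5  ⇒  (-4/9)·x = 14.1278  ⇒  x = -31.7875°F.
In Celsius: (-31.7875 - 32) × 5/9 = -35.44°C.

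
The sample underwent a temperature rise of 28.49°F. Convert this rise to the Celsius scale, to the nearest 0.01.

Only the scale ratio 5/9 matters for a change in temperature.
28.49 × 5/9 = 15.83.

15.83°C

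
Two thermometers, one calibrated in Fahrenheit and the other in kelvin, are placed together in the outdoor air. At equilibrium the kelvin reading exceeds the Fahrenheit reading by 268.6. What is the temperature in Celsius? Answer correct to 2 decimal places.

-34.31°C

Let x be the Fahrenheit reading; then the kelvin reading is 5/9·x + 255.372.
(5/9·x + 255.372) - x = 268.6  ⇒  (-4/9)·x = 13.2278  ⇒  x = -29.7625°F.
In Celsius: (-29.7625 - 32) × 5/9 = -34.31°C.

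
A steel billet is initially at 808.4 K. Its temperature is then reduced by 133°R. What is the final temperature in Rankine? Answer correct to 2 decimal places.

Initial temperature in Celsius: 808.4 - 273.15 = 535.2500°C.
The 133°R change is an interval, so only the factor 5/9 applies: -133 × 5/9 = -73.8889°C.
Final Celsius temperature: 535.2500 - 73.8889 = 461.3611°C.
In Rankine: 461.3611 × 1.8 + 491.67 = 1322.12°R.

1322.12°R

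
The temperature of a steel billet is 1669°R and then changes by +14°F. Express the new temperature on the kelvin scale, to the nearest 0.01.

Initial temperature in Celsius: (1669 - 491.67) × 5/9 = 654.0722°C.
The 14°F change is an interval, so only the factor 5/9 applies: +14 × 5/9 = +7.7778°C.
Final Celsius temperature: 654.0722 + 7.7778 = 661.8500°C.
In kelvin: 661.8500 + 273.15 = 935.00 K.

935.00 K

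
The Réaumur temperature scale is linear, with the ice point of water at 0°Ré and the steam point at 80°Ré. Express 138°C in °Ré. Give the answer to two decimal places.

110.40°Ré

Linearly onto the Réaumur scale: 0 + (138.0000 / 100) × (80 - 0) = 110.40°Ré.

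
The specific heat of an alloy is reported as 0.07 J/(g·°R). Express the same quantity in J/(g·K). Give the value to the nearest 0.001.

Since only a temperature interval is involved, the additive offset between the scales drops out.
A change of 1 K is a change of 1.8°R, so per K the value is 0.07 × 1.8 = 0.126.

0.126 J/(g·K)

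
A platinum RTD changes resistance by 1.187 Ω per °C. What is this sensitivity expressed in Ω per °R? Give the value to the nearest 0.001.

0.659 Ω per °R

Since only a temperature interval is involved, the additive offset between the scales drops out.
A change of 1°R is a change of 5/9°C, so per °R the value is 1.187 × 5/9 = 0.659.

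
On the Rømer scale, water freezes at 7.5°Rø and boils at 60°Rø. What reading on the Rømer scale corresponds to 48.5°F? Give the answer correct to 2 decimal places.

12.31°Rø

First in Celsius: (48.5 - 32) × 5/9 = 9.1667°C.
Linearly onto the Rømer scale: 7.5 + (9.1667 / 100) × (60 - 7.5) = 12.31°Rø.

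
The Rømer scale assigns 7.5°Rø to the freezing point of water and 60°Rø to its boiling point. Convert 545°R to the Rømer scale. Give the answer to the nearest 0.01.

First in Celsius: (545 - 491.67) × 5/9 = 29.6278°C.
Linearly onto the Rømer scale: 7.5 + (29.6278 / 100) × (60 - 7.5) = 23.05°Rø.

23.05°Rø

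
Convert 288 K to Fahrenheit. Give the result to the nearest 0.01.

In Celsius: 288 - 273.15 = 14.8500°C.
In Fahrenheit: 14.8500 × 1.8 + 32 = 58.73°F.

58.73°F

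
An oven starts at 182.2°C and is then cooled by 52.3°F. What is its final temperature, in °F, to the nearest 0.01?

The 52.3°F change is an interval, so only the factor 5/9 applies: -52.3 × 5/9 = -29.0556°C.
Final Celsius temperature: 182.2000 - 29.0556 = 153.1444°C.
In Fahrenheit: 153.1444 × 1.8 + 32 = 307.66°F.

307.66°F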